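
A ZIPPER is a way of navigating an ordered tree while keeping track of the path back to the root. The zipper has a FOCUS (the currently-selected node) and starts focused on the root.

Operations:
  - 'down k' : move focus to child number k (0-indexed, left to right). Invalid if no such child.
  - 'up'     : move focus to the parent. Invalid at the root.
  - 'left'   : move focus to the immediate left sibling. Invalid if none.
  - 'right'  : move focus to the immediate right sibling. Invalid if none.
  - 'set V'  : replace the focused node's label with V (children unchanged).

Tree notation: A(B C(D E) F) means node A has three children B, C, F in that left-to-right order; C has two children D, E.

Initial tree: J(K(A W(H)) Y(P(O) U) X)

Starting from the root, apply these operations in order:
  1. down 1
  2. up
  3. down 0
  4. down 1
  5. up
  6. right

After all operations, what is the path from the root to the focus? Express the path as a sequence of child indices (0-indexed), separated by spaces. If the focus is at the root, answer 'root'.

Step 1 (down 1): focus=Y path=1 depth=1 children=['P', 'U'] left=['K'] right=['X'] parent=J
Step 2 (up): focus=J path=root depth=0 children=['K', 'Y', 'X'] (at root)
Step 3 (down 0): focus=K path=0 depth=1 children=['A', 'W'] left=[] right=['Y', 'X'] parent=J
Step 4 (down 1): focus=W path=0/1 depth=2 children=['H'] left=['A'] right=[] parent=K
Step 5 (up): focus=K path=0 depth=1 children=['A', 'W'] left=[] right=['Y', 'X'] parent=J
Step 6 (right): focus=Y path=1 depth=1 children=['P', 'U'] left=['K'] right=['X'] parent=J

Answer: 1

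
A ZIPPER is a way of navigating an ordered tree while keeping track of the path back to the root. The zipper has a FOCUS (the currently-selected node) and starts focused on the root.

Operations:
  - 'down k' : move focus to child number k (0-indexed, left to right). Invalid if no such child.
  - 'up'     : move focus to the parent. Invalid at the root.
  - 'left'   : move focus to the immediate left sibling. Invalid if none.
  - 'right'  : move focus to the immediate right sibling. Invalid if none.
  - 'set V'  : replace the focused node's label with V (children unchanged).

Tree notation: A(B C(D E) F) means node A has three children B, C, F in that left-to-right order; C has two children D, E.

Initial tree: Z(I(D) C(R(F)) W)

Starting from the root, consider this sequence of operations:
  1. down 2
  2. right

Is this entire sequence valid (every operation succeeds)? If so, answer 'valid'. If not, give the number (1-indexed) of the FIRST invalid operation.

Answer: 2

Derivation:
Step 1 (down 2): focus=W path=2 depth=1 children=[] left=['I', 'C'] right=[] parent=Z
Step 2 (right): INVALID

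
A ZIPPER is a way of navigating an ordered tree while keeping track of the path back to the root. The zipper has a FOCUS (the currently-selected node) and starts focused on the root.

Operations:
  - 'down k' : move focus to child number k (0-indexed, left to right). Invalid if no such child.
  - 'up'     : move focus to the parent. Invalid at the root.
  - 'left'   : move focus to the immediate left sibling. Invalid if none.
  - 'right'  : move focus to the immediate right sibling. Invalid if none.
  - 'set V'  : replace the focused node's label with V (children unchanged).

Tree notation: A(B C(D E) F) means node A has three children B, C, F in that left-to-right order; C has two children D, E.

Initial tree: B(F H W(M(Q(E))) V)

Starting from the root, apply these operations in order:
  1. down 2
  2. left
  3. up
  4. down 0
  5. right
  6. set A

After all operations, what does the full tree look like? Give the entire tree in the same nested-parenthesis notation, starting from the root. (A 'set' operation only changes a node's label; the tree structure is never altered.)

Answer: B(F A W(M(Q(E))) V)

Derivation:
Step 1 (down 2): focus=W path=2 depth=1 children=['M'] left=['F', 'H'] right=['V'] parent=B
Step 2 (left): focus=H path=1 depth=1 children=[] left=['F'] right=['W', 'V'] parent=B
Step 3 (up): focus=B path=root depth=0 children=['F', 'H', 'W', 'V'] (at root)
Step 4 (down 0): focus=F path=0 depth=1 children=[] left=[] right=['H', 'W', 'V'] parent=B
Step 5 (right): focus=H path=1 depth=1 children=[] left=['F'] right=['W', 'V'] parent=B
Step 6 (set A): focus=A path=1 depth=1 children=[] left=['F'] right=['W', 'V'] parent=B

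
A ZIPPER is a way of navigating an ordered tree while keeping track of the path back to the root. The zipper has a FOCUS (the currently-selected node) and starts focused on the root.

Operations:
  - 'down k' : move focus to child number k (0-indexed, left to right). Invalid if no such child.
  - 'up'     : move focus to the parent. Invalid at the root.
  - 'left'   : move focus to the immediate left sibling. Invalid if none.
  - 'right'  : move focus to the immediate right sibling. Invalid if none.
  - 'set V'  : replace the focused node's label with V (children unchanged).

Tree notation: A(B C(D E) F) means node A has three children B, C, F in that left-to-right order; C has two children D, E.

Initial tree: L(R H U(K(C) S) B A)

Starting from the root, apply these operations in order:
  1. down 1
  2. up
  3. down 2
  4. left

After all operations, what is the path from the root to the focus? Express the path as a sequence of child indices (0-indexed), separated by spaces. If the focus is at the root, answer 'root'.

Answer: 1

Derivation:
Step 1 (down 1): focus=H path=1 depth=1 children=[] left=['R'] right=['U', 'B', 'A'] parent=L
Step 2 (up): focus=L path=root depth=0 children=['R', 'H', 'U', 'B', 'A'] (at root)
Step 3 (down 2): focus=U path=2 depth=1 children=['K', 'S'] left=['R', 'H'] right=['B', 'A'] parent=L
Step 4 (left): focus=H path=1 depth=1 children=[] left=['R'] right=['U', 'B', 'A'] parent=L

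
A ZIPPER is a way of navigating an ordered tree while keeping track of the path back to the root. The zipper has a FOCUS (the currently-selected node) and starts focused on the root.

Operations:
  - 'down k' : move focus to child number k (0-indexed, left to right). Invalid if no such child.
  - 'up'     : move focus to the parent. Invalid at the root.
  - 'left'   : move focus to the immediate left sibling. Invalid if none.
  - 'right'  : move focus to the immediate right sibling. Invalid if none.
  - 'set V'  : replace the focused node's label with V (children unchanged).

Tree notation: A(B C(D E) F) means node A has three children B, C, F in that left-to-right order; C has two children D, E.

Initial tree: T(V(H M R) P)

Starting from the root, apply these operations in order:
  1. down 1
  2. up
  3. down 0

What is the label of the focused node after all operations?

Step 1 (down 1): focus=P path=1 depth=1 children=[] left=['V'] right=[] parent=T
Step 2 (up): focus=T path=root depth=0 children=['V', 'P'] (at root)
Step 3 (down 0): focus=V path=0 depth=1 children=['H', 'M', 'R'] left=[] right=['P'] parent=T

Answer: V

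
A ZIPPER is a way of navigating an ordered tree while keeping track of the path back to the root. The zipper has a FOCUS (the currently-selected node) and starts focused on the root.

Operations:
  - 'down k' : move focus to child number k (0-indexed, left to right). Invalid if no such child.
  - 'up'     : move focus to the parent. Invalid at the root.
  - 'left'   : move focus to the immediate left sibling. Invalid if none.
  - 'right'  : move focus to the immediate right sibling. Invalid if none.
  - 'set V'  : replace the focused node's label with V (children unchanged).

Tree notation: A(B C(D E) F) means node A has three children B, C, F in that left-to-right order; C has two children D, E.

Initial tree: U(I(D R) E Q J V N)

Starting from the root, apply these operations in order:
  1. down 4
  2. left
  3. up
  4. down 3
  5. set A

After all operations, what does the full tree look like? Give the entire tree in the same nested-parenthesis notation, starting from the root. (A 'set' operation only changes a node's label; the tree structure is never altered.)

Step 1 (down 4): focus=V path=4 depth=1 children=[] left=['I', 'E', 'Q', 'J'] right=['N'] parent=U
Step 2 (left): focus=J path=3 depth=1 children=[] left=['I', 'E', 'Q'] right=['V', 'N'] parent=U
Step 3 (up): focus=U path=root depth=0 children=['I', 'E', 'Q', 'J', 'V', 'N'] (at root)
Step 4 (down 3): focus=J path=3 depth=1 children=[] left=['I', 'E', 'Q'] right=['V', 'N'] parent=U
Step 5 (set A): focus=A path=3 depth=1 children=[] left=['I', 'E', 'Q'] right=['V', 'N'] parent=U

Answer: U(I(D R) E Q A V N)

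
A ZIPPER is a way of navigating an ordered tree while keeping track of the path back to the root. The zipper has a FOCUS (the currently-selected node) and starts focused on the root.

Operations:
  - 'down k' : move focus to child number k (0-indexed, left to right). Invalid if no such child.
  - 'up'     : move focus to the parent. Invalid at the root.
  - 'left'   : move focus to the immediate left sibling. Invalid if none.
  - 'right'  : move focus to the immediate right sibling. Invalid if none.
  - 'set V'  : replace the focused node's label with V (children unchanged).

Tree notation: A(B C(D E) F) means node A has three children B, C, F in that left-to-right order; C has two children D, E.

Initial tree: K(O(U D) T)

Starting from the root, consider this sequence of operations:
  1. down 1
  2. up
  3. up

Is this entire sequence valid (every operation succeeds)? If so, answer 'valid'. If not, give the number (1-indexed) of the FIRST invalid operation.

Step 1 (down 1): focus=T path=1 depth=1 children=[] left=['O'] right=[] parent=K
Step 2 (up): focus=K path=root depth=0 children=['O', 'T'] (at root)
Step 3 (up): INVALID

Answer: 3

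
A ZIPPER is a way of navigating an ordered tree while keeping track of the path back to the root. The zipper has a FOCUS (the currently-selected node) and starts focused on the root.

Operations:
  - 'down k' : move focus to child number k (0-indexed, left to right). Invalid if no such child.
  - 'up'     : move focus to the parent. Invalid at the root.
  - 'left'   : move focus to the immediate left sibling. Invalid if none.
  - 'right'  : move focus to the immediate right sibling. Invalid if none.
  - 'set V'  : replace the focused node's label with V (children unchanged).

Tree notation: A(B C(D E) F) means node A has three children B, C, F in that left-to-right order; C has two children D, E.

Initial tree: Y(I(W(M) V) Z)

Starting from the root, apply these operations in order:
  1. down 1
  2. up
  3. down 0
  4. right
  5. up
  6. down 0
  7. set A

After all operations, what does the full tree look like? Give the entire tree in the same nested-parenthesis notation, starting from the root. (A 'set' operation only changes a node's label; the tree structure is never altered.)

Answer: Y(A(W(M) V) Z)

Derivation:
Step 1 (down 1): focus=Z path=1 depth=1 children=[] left=['I'] right=[] parent=Y
Step 2 (up): focus=Y path=root depth=0 children=['I', 'Z'] (at root)
Step 3 (down 0): focus=I path=0 depth=1 children=['W', 'V'] left=[] right=['Z'] parent=Y
Step 4 (right): focus=Z path=1 depth=1 children=[] left=['I'] right=[] parent=Y
Step 5 (up): focus=Y path=root depth=0 children=['I', 'Z'] (at root)
Step 6 (down 0): focus=I path=0 depth=1 children=['W', 'V'] left=[] right=['Z'] parent=Y
Step 7 (set A): focus=A path=0 depth=1 children=['W', 'V'] left=[] right=['Z'] parent=Y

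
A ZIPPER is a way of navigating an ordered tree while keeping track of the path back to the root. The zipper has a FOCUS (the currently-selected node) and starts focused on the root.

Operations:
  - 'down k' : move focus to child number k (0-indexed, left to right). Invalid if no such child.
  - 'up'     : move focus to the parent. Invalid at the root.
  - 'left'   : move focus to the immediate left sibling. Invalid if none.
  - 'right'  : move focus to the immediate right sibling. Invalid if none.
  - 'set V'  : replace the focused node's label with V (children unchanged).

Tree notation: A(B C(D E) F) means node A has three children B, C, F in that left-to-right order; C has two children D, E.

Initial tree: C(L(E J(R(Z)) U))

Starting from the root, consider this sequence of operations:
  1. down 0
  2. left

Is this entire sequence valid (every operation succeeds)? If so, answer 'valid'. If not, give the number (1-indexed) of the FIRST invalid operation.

Answer: 2

Derivation:
Step 1 (down 0): focus=L path=0 depth=1 children=['E', 'J', 'U'] left=[] right=[] parent=C
Step 2 (left): INVALID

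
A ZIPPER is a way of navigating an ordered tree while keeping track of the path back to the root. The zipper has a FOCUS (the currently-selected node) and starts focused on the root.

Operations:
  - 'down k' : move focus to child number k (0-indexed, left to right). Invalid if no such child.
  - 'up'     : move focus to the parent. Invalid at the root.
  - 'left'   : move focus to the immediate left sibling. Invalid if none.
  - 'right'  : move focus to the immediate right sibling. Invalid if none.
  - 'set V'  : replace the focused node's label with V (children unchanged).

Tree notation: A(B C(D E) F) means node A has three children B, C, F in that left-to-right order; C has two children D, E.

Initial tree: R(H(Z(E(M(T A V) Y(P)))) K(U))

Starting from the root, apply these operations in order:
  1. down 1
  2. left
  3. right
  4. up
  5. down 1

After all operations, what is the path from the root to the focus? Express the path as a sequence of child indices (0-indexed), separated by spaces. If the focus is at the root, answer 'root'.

Step 1 (down 1): focus=K path=1 depth=1 children=['U'] left=['H'] right=[] parent=R
Step 2 (left): focus=H path=0 depth=1 children=['Z'] left=[] right=['K'] parent=R
Step 3 (right): focus=K path=1 depth=1 children=['U'] left=['H'] right=[] parent=R
Step 4 (up): focus=R path=root depth=0 children=['H', 'K'] (at root)
Step 5 (down 1): focus=K path=1 depth=1 children=['U'] left=['H'] right=[] parent=R

Answer: 1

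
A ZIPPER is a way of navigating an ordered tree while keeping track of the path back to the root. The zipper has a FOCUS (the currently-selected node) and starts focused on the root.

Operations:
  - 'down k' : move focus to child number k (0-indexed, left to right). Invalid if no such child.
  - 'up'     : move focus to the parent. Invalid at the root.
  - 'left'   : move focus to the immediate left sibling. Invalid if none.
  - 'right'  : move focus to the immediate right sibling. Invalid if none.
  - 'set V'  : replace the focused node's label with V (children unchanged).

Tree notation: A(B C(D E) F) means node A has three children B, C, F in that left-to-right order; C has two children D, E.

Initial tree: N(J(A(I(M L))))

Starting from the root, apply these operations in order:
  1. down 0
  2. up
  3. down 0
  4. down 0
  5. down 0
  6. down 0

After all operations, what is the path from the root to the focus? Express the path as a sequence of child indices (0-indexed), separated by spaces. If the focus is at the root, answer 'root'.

Answer: 0 0 0 0

Derivation:
Step 1 (down 0): focus=J path=0 depth=1 children=['A'] left=[] right=[] parent=N
Step 2 (up): focus=N path=root depth=0 children=['J'] (at root)
Step 3 (down 0): focus=J path=0 depth=1 children=['A'] left=[] right=[] parent=N
Step 4 (down 0): focus=A path=0/0 depth=2 children=['I'] left=[] right=[] parent=J
Step 5 (down 0): focus=I path=0/0/0 depth=3 children=['M', 'L'] left=[] right=[] parent=A
Step 6 (down 0): focus=M path=0/0/0/0 depth=4 children=[] left=[] right=['L'] parent=I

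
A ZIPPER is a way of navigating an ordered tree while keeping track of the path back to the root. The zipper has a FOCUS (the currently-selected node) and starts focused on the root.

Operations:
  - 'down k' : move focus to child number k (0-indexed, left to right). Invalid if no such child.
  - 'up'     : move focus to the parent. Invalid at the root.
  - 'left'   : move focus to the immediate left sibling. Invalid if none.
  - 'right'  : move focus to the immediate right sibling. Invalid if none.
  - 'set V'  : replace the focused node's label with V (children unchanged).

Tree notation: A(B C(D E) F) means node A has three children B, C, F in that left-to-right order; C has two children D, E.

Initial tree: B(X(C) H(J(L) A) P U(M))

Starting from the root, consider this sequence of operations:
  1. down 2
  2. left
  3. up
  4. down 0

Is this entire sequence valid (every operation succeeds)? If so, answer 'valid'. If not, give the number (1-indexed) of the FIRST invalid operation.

Step 1 (down 2): focus=P path=2 depth=1 children=[] left=['X', 'H'] right=['U'] parent=B
Step 2 (left): focus=H path=1 depth=1 children=['J', 'A'] left=['X'] right=['P', 'U'] parent=B
Step 3 (up): focus=B path=root depth=0 children=['X', 'H', 'P', 'U'] (at root)
Step 4 (down 0): focus=X path=0 depth=1 children=['C'] left=[] right=['H', 'P', 'U'] parent=B

Answer: valid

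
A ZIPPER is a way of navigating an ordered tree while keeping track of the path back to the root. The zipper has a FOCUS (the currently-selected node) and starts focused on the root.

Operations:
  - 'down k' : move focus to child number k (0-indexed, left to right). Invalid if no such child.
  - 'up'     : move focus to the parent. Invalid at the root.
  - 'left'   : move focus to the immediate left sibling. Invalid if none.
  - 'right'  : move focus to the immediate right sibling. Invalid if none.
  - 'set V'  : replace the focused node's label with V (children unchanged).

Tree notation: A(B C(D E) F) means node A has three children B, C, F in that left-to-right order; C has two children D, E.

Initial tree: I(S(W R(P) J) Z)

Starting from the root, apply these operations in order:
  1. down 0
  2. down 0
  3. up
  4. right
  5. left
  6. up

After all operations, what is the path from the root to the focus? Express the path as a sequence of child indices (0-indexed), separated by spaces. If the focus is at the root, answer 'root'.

Answer: root

Derivation:
Step 1 (down 0): focus=S path=0 depth=1 children=['W', 'R', 'J'] left=[] right=['Z'] parent=I
Step 2 (down 0): focus=W path=0/0 depth=2 children=[] left=[] right=['R', 'J'] parent=S
Step 3 (up): focus=S path=0 depth=1 children=['W', 'R', 'J'] left=[] right=['Z'] parent=I
Step 4 (right): focus=Z path=1 depth=1 children=[] left=['S'] right=[] parent=I
Step 5 (left): focus=S path=0 depth=1 children=['W', 'R', 'J'] left=[] right=['Z'] parent=I
Step 6 (up): focus=I path=root depth=0 children=['S', 'Z'] (at root)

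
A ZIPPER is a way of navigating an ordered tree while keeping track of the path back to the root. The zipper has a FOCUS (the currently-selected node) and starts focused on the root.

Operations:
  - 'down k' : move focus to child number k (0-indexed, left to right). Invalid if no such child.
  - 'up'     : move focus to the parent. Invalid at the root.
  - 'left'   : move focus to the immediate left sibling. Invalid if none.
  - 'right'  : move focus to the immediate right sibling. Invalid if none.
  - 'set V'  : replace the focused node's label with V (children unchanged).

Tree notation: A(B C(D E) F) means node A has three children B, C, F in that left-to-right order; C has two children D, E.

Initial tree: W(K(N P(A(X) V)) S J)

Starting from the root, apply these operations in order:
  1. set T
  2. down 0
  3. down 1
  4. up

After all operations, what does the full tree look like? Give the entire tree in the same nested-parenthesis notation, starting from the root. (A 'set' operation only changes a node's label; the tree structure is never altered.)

Step 1 (set T): focus=T path=root depth=0 children=['K', 'S', 'J'] (at root)
Step 2 (down 0): focus=K path=0 depth=1 children=['N', 'P'] left=[] right=['S', 'J'] parent=T
Step 3 (down 1): focus=P path=0/1 depth=2 children=['A', 'V'] left=['N'] right=[] parent=K
Step 4 (up): focus=K path=0 depth=1 children=['N', 'P'] left=[] right=['S', 'J'] parent=T

Answer: T(K(N P(A(X) V)) S J)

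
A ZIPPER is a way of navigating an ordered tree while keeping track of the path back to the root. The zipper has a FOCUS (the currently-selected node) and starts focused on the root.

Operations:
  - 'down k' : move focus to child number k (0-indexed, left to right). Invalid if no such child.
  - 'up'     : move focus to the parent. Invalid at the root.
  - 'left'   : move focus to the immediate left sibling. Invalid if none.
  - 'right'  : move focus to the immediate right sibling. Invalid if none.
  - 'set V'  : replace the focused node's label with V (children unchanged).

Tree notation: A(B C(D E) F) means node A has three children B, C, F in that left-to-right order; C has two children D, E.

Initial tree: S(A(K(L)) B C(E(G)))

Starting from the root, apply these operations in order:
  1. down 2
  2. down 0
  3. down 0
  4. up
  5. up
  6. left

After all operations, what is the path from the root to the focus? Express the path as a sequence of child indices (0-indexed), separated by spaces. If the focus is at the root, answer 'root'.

Answer: 1

Derivation:
Step 1 (down 2): focus=C path=2 depth=1 children=['E'] left=['A', 'B'] right=[] parent=S
Step 2 (down 0): focus=E path=2/0 depth=2 children=['G'] left=[] right=[] parent=C
Step 3 (down 0): focus=G path=2/0/0 depth=3 children=[] left=[] right=[] parent=E
Step 4 (up): focus=E path=2/0 depth=2 children=['G'] left=[] right=[] parent=C
Step 5 (up): focus=C path=2 depth=1 children=['E'] left=['A', 'B'] right=[] parent=S
Step 6 (left): focus=B path=1 depth=1 children=[] left=['A'] right=['C'] parent=S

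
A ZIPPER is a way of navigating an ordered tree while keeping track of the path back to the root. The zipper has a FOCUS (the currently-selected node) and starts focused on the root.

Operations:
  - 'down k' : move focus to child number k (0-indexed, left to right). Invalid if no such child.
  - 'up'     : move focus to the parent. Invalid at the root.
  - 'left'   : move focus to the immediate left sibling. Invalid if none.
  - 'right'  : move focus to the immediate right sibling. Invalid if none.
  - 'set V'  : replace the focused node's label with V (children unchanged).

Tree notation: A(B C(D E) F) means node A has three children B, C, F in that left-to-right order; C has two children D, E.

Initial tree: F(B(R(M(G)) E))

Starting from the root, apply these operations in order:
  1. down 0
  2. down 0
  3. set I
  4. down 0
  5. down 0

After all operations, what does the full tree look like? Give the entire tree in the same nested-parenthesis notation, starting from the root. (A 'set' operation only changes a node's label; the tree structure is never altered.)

Answer: F(B(I(M(G)) E))

Derivation:
Step 1 (down 0): focus=B path=0 depth=1 children=['R', 'E'] left=[] right=[] parent=F
Step 2 (down 0): focus=R path=0/0 depth=2 children=['M'] left=[] right=['E'] parent=B
Step 3 (set I): focus=I path=0/0 depth=2 children=['M'] left=[] right=['E'] parent=B
Step 4 (down 0): focus=M path=0/0/0 depth=3 children=['G'] left=[] right=[] parent=I
Step 5 (down 0): focus=G path=0/0/0/0 depth=4 children=[] left=[] right=[] parent=M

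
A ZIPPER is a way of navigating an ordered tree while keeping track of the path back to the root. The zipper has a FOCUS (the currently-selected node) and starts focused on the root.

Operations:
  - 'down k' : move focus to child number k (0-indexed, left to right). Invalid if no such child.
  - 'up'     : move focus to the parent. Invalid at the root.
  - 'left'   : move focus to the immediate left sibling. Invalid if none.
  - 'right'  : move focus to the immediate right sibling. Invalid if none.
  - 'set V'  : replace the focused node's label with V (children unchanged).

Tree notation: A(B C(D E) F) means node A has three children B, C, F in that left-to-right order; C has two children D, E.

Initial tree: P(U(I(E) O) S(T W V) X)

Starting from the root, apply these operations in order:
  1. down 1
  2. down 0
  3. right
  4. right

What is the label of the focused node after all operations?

Answer: V

Derivation:
Step 1 (down 1): focus=S path=1 depth=1 children=['T', 'W', 'V'] left=['U'] right=['X'] parent=P
Step 2 (down 0): focus=T path=1/0 depth=2 children=[] left=[] right=['W', 'V'] parent=S
Step 3 (right): focus=W path=1/1 depth=2 children=[] left=['T'] right=['V'] parent=S
Step 4 (right): focus=V path=1/2 depth=2 children=[] left=['T', 'W'] right=[] parent=S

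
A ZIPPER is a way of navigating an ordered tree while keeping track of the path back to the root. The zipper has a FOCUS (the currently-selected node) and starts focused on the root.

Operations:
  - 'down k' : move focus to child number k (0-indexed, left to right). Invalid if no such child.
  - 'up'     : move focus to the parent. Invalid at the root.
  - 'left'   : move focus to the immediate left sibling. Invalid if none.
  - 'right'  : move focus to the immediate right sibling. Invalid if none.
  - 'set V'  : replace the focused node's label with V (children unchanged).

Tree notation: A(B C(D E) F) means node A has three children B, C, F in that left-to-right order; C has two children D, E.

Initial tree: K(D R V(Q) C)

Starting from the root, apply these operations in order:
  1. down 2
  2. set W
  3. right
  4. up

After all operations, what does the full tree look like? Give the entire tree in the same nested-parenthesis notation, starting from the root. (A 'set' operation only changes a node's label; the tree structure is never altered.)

Step 1 (down 2): focus=V path=2 depth=1 children=['Q'] left=['D', 'R'] right=['C'] parent=K
Step 2 (set W): focus=W path=2 depth=1 children=['Q'] left=['D', 'R'] right=['C'] parent=K
Step 3 (right): focus=C path=3 depth=1 children=[] left=['D', 'R', 'W'] right=[] parent=K
Step 4 (up): focus=K path=root depth=0 children=['D', 'R', 'W', 'C'] (at root)

Answer: K(D R W(Q) C)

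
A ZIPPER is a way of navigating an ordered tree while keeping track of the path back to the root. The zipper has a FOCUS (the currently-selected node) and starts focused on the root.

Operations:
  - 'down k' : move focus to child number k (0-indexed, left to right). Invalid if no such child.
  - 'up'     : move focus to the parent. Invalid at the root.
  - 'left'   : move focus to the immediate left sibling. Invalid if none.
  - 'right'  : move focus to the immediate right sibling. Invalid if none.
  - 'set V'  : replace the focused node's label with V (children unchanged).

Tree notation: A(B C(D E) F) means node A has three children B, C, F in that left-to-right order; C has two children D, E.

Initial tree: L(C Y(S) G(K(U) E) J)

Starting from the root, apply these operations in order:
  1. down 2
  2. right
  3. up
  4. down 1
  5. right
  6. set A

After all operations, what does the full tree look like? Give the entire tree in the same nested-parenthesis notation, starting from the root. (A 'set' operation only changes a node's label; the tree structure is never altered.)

Step 1 (down 2): focus=G path=2 depth=1 children=['K', 'E'] left=['C', 'Y'] right=['J'] parent=L
Step 2 (right): focus=J path=3 depth=1 children=[] left=['C', 'Y', 'G'] right=[] parent=L
Step 3 (up): focus=L path=root depth=0 children=['C', 'Y', 'G', 'J'] (at root)
Step 4 (down 1): focus=Y path=1 depth=1 children=['S'] left=['C'] right=['G', 'J'] parent=L
Step 5 (right): focus=G path=2 depth=1 children=['K', 'E'] left=['C', 'Y'] right=['J'] parent=L
Step 6 (set A): focus=A path=2 depth=1 children=['K', 'E'] left=['C', 'Y'] right=['J'] parent=L

Answer: L(C Y(S) A(K(U) E) J)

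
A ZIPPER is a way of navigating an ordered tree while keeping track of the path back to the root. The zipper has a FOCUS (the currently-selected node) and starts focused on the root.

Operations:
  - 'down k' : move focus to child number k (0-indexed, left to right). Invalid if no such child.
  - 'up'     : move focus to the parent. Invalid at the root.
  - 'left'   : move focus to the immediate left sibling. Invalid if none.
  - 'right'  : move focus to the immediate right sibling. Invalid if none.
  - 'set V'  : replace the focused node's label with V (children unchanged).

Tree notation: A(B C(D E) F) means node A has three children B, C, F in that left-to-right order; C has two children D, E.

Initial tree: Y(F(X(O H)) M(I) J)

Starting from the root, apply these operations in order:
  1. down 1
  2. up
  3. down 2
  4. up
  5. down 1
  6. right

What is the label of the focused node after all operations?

Step 1 (down 1): focus=M path=1 depth=1 children=['I'] left=['F'] right=['J'] parent=Y
Step 2 (up): focus=Y path=root depth=0 children=['F', 'M', 'J'] (at root)
Step 3 (down 2): focus=J path=2 depth=1 children=[] left=['F', 'M'] right=[] parent=Y
Step 4 (up): focus=Y path=root depth=0 children=['F', 'M', 'J'] (at root)
Step 5 (down 1): focus=M path=1 depth=1 children=['I'] left=['F'] right=['J'] parent=Y
Step 6 (right): focus=J path=2 depth=1 children=[] left=['F', 'M'] right=[] parent=Y

Answer: J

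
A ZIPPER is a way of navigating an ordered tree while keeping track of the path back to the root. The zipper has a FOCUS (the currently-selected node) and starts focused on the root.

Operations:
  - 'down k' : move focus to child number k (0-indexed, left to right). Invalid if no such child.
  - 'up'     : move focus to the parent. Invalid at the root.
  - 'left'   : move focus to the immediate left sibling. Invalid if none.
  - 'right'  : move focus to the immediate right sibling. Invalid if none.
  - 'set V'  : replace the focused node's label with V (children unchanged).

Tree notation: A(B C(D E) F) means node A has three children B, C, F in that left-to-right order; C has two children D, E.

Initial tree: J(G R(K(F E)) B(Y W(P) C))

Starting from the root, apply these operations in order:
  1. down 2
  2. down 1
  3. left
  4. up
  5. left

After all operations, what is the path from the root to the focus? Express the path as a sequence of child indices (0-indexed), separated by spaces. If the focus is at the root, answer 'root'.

Step 1 (down 2): focus=B path=2 depth=1 children=['Y', 'W', 'C'] left=['G', 'R'] right=[] parent=J
Step 2 (down 1): focus=W path=2/1 depth=2 children=['P'] left=['Y'] right=['C'] parent=B
Step 3 (left): focus=Y path=2/0 depth=2 children=[] left=[] right=['W', 'C'] parent=B
Step 4 (up): focus=B path=2 depth=1 children=['Y', 'W', 'C'] left=['G', 'R'] right=[] parent=J
Step 5 (left): focus=R path=1 depth=1 children=['K'] left=['G'] right=['B'] parent=J

Answer: 1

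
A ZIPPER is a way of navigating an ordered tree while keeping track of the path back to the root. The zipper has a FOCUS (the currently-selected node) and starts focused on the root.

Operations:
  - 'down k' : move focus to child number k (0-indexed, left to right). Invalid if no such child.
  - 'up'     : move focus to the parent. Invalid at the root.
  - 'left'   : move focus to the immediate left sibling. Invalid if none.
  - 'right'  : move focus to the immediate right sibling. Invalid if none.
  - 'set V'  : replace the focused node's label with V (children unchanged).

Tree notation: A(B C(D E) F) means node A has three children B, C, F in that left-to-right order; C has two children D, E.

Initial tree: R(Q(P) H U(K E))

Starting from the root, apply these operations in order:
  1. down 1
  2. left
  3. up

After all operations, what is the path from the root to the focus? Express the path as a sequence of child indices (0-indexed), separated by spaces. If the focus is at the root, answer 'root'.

Answer: root

Derivation:
Step 1 (down 1): focus=H path=1 depth=1 children=[] left=['Q'] right=['U'] parent=R
Step 2 (left): focus=Q path=0 depth=1 children=['P'] left=[] right=['H', 'U'] parent=R
Step 3 (up): focus=R path=root depth=0 children=['Q', 'H', 'U'] (at root)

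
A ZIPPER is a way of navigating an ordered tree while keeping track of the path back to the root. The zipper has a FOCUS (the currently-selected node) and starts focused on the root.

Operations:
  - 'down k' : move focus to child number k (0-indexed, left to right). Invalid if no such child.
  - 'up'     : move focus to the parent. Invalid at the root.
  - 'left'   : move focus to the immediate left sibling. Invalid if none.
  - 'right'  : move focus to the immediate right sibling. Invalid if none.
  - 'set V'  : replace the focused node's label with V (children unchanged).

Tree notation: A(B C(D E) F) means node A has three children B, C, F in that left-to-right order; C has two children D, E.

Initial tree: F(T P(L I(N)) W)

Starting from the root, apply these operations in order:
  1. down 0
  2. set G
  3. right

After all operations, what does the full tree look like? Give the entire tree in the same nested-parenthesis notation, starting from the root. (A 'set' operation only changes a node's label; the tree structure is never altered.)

Step 1 (down 0): focus=T path=0 depth=1 children=[] left=[] right=['P', 'W'] parent=F
Step 2 (set G): focus=G path=0 depth=1 children=[] left=[] right=['P', 'W'] parent=F
Step 3 (right): focus=P path=1 depth=1 children=['L', 'I'] left=['G'] right=['W'] parent=F

Answer: F(G P(L I(N)) W)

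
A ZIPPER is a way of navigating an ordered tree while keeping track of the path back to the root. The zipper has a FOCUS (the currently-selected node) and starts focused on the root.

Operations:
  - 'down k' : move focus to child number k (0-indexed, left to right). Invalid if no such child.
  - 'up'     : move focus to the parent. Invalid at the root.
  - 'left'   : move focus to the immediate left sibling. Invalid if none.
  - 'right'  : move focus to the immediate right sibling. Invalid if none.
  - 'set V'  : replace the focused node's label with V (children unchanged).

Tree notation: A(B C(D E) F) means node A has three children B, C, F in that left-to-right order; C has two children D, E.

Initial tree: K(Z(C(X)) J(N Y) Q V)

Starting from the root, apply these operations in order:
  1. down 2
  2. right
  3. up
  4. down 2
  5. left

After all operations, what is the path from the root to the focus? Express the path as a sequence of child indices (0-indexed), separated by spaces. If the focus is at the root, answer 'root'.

Answer: 1

Derivation:
Step 1 (down 2): focus=Q path=2 depth=1 children=[] left=['Z', 'J'] right=['V'] parent=K
Step 2 (right): focus=V path=3 depth=1 children=[] left=['Z', 'J', 'Q'] right=[] parent=K
Step 3 (up): focus=K path=root depth=0 children=['Z', 'J', 'Q', 'V'] (at root)
Step 4 (down 2): focus=Q path=2 depth=1 children=[] left=['Z', 'J'] right=['V'] parent=K
Step 5 (left): focus=J path=1 depth=1 children=['N', 'Y'] left=['Z'] right=['Q', 'V'] parent=K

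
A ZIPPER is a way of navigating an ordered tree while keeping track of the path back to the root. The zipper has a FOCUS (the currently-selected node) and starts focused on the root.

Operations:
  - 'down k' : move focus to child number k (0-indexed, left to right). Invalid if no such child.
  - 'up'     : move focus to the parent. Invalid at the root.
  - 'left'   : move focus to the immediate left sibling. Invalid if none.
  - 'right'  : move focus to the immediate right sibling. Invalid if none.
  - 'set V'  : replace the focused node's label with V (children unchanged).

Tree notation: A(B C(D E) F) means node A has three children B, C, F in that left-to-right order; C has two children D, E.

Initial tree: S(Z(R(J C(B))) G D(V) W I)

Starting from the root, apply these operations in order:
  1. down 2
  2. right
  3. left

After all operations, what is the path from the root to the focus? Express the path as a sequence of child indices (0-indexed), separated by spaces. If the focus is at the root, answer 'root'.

Answer: 2

Derivation:
Step 1 (down 2): focus=D path=2 depth=1 children=['V'] left=['Z', 'G'] right=['W', 'I'] parent=S
Step 2 (right): focus=W path=3 depth=1 children=[] left=['Z', 'G', 'D'] right=['I'] parent=S
Step 3 (left): focus=D path=2 depth=1 children=['V'] left=['Z', 'G'] right=['W', 'I'] parent=S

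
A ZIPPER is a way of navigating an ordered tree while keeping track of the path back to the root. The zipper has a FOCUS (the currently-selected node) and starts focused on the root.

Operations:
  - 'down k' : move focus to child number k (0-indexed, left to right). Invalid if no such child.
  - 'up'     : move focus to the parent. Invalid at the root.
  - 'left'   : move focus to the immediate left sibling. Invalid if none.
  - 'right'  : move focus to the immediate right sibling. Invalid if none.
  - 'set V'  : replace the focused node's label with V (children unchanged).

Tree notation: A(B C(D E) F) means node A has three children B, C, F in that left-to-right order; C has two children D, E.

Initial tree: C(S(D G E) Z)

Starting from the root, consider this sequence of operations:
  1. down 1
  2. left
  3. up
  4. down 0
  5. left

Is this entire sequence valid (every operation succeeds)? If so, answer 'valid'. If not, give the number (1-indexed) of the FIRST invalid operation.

Step 1 (down 1): focus=Z path=1 depth=1 children=[] left=['S'] right=[] parent=C
Step 2 (left): focus=S path=0 depth=1 children=['D', 'G', 'E'] left=[] right=['Z'] parent=C
Step 3 (up): focus=C path=root depth=0 children=['S', 'Z'] (at root)
Step 4 (down 0): focus=S path=0 depth=1 children=['D', 'G', 'E'] left=[] right=['Z'] parent=C
Step 5 (left): INVALID

Answer: 5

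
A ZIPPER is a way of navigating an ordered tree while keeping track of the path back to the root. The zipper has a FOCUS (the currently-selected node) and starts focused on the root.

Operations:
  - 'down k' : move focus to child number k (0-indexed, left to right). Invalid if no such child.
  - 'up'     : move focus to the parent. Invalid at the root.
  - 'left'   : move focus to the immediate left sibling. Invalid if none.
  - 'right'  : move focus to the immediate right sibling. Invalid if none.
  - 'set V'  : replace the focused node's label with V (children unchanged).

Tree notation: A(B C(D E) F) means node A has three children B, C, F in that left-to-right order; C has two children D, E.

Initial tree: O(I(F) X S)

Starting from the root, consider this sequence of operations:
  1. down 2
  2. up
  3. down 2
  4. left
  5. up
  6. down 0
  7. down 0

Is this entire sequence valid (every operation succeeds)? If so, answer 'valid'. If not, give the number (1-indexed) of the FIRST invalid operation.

Step 1 (down 2): focus=S path=2 depth=1 children=[] left=['I', 'X'] right=[] parent=O
Step 2 (up): focus=O path=root depth=0 children=['I', 'X', 'S'] (at root)
Step 3 (down 2): focus=S path=2 depth=1 children=[] left=['I', 'X'] right=[] parent=O
Step 4 (left): focus=X path=1 depth=1 children=[] left=['I'] right=['S'] parent=O
Step 5 (up): focus=O path=root depth=0 children=['I', 'X', 'S'] (at root)
Step 6 (down 0): focus=I path=0 depth=1 children=['F'] left=[] right=['X', 'S'] parent=O
Step 7 (down 0): focus=F path=0/0 depth=2 children=[] left=[] right=[] parent=I

Answer: valid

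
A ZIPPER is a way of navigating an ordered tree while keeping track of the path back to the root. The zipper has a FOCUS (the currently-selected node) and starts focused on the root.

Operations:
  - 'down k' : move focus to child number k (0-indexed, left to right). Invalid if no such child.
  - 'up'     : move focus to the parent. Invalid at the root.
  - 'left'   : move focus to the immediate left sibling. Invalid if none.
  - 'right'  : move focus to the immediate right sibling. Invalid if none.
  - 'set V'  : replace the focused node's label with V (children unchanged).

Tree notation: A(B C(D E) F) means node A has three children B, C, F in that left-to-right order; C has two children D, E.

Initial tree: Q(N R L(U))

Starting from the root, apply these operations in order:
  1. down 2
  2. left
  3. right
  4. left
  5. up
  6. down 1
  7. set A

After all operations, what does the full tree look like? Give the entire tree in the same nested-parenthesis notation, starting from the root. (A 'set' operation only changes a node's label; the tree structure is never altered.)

Answer: Q(N A L(U))

Derivation:
Step 1 (down 2): focus=L path=2 depth=1 children=['U'] left=['N', 'R'] right=[] parent=Q
Step 2 (left): focus=R path=1 depth=1 children=[] left=['N'] right=['L'] parent=Q
Step 3 (right): focus=L path=2 depth=1 children=['U'] left=['N', 'R'] right=[] parent=Q
Step 4 (left): focus=R path=1 depth=1 children=[] left=['N'] right=['L'] parent=Q
Step 5 (up): focus=Q path=root depth=0 children=['N', 'R', 'L'] (at root)
Step 6 (down 1): focus=R path=1 depth=1 children=[] left=['N'] right=['L'] parent=Q
Step 7 (set A): focus=A path=1 depth=1 children=[] left=['N'] right=['L'] parent=Q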